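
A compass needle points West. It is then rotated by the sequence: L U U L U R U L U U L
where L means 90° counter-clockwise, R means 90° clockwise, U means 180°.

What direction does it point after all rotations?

Start: West
  L (left (90° counter-clockwise)) -> South
  U (U-turn (180°)) -> North
  U (U-turn (180°)) -> South
  L (left (90° counter-clockwise)) -> East
  U (U-turn (180°)) -> West
  R (right (90° clockwise)) -> North
  U (U-turn (180°)) -> South
  L (left (90° counter-clockwise)) -> East
  U (U-turn (180°)) -> West
  U (U-turn (180°)) -> East
  L (left (90° counter-clockwise)) -> North
Final: North

Answer: Final heading: North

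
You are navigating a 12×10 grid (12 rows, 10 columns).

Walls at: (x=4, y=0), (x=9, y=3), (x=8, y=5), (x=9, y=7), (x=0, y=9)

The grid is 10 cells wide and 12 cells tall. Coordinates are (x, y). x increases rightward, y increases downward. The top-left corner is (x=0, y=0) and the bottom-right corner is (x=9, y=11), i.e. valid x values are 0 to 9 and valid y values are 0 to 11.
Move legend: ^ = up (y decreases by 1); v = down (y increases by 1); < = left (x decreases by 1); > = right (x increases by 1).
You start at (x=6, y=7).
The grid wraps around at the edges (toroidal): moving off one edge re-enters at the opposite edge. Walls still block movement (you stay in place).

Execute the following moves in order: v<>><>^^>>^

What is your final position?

Answer: Final position: (x=9, y=5)

Derivation:
Start: (x=6, y=7)
  v (down): (x=6, y=7) -> (x=6, y=8)
  < (left): (x=6, y=8) -> (x=5, y=8)
  > (right): (x=5, y=8) -> (x=6, y=8)
  > (right): (x=6, y=8) -> (x=7, y=8)
  < (left): (x=7, y=8) -> (x=6, y=8)
  > (right): (x=6, y=8) -> (x=7, y=8)
  ^ (up): (x=7, y=8) -> (x=7, y=7)
  ^ (up): (x=7, y=7) -> (x=7, y=6)
  > (right): (x=7, y=6) -> (x=8, y=6)
  > (right): (x=8, y=6) -> (x=9, y=6)
  ^ (up): (x=9, y=6) -> (x=9, y=5)
Final: (x=9, y=5)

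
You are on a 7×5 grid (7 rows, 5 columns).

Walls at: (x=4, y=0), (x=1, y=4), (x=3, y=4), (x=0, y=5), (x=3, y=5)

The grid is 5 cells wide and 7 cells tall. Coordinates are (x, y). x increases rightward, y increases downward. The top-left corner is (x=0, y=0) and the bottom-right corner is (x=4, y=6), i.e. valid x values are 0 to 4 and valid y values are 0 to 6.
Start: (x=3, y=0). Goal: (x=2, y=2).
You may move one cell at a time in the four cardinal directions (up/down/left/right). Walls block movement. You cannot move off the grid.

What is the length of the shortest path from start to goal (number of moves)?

BFS from (x=3, y=0) until reaching (x=2, y=2):
  Distance 0: (x=3, y=0)
  Distance 1: (x=2, y=0), (x=3, y=1)
  Distance 2: (x=1, y=0), (x=2, y=1), (x=4, y=1), (x=3, y=2)
  Distance 3: (x=0, y=0), (x=1, y=1), (x=2, y=2), (x=4, y=2), (x=3, y=3)  <- goal reached here
One shortest path (3 moves): (x=3, y=0) -> (x=2, y=0) -> (x=2, y=1) -> (x=2, y=2)

Answer: Shortest path length: 3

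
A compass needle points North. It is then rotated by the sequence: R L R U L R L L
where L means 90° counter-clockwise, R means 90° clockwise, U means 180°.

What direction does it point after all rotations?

Start: North
  R (right (90° clockwise)) -> East
  L (left (90° counter-clockwise)) -> North
  R (right (90° clockwise)) -> East
  U (U-turn (180°)) -> West
  L (left (90° counter-clockwise)) -> South
  R (right (90° clockwise)) -> West
  L (left (90° counter-clockwise)) -> South
  L (left (90° counter-clockwise)) -> East
Final: East

Answer: Final heading: East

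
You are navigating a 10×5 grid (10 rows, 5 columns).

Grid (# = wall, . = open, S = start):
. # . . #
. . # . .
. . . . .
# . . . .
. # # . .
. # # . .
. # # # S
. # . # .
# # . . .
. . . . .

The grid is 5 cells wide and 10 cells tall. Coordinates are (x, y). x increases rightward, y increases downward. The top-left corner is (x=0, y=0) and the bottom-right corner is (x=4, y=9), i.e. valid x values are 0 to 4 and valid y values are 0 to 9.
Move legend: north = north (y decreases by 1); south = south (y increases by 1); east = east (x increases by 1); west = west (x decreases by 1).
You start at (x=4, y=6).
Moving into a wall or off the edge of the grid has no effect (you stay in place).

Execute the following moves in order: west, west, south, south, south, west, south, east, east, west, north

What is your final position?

Start: (x=4, y=6)
  west (west): blocked, stay at (x=4, y=6)
  west (west): blocked, stay at (x=4, y=6)
  south (south): (x=4, y=6) -> (x=4, y=7)
  south (south): (x=4, y=7) -> (x=4, y=8)
  south (south): (x=4, y=8) -> (x=4, y=9)
  west (west): (x=4, y=9) -> (x=3, y=9)
  south (south): blocked, stay at (x=3, y=9)
  east (east): (x=3, y=9) -> (x=4, y=9)
  east (east): blocked, stay at (x=4, y=9)
  west (west): (x=4, y=9) -> (x=3, y=9)
  north (north): (x=3, y=9) -> (x=3, y=8)
Final: (x=3, y=8)

Answer: Final position: (x=3, y=8)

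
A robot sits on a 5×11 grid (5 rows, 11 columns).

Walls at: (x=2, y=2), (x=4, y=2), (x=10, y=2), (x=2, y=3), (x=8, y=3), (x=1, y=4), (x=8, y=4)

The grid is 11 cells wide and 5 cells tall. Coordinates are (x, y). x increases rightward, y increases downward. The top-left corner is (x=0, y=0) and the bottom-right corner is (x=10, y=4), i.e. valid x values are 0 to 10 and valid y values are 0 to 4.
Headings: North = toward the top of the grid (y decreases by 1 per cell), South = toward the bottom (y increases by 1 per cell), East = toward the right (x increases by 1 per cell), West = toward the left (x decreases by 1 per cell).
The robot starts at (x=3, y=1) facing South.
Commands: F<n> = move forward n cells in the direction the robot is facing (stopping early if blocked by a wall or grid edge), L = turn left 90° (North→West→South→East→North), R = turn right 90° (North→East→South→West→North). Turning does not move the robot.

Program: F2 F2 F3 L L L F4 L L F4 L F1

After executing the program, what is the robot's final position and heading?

Answer: Final position: (x=6, y=3), facing North

Derivation:
Start: (x=3, y=1), facing South
  F2: move forward 2, now at (x=3, y=3)
  F2: move forward 1/2 (blocked), now at (x=3, y=4)
  F3: move forward 0/3 (blocked), now at (x=3, y=4)
  L: turn left, now facing East
  L: turn left, now facing North
  L: turn left, now facing West
  F4: move forward 1/4 (blocked), now at (x=2, y=4)
  L: turn left, now facing South
  L: turn left, now facing East
  F4: move forward 4, now at (x=6, y=4)
  L: turn left, now facing North
  F1: move forward 1, now at (x=6, y=3)
Final: (x=6, y=3), facing North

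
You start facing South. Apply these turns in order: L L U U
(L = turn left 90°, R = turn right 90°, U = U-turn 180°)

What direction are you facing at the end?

Answer: Final heading: North

Derivation:
Start: South
  L (left (90° counter-clockwise)) -> East
  L (left (90° counter-clockwise)) -> North
  U (U-turn (180°)) -> South
  U (U-turn (180°)) -> North
Final: North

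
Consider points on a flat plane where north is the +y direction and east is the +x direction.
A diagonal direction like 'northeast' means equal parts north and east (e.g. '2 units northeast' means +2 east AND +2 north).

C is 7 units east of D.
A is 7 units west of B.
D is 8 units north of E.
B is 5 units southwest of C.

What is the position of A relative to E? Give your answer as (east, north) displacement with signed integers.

Answer: A is at (east=-5, north=3) relative to E.

Derivation:
Place E at the origin (east=0, north=0).
  D is 8 units north of E: delta (east=+0, north=+8); D at (east=0, north=8).
  C is 7 units east of D: delta (east=+7, north=+0); C at (east=7, north=8).
  B is 5 units southwest of C: delta (east=-5, north=-5); B at (east=2, north=3).
  A is 7 units west of B: delta (east=-7, north=+0); A at (east=-5, north=3).
Therefore A relative to E: (east=-5, north=3).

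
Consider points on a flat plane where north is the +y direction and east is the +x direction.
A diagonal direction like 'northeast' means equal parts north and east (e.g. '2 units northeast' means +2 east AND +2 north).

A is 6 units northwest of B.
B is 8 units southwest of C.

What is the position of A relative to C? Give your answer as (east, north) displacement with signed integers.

Place C at the origin (east=0, north=0).
  B is 8 units southwest of C: delta (east=-8, north=-8); B at (east=-8, north=-8).
  A is 6 units northwest of B: delta (east=-6, north=+6); A at (east=-14, north=-2).
Therefore A relative to C: (east=-14, north=-2).

Answer: A is at (east=-14, north=-2) relative to C.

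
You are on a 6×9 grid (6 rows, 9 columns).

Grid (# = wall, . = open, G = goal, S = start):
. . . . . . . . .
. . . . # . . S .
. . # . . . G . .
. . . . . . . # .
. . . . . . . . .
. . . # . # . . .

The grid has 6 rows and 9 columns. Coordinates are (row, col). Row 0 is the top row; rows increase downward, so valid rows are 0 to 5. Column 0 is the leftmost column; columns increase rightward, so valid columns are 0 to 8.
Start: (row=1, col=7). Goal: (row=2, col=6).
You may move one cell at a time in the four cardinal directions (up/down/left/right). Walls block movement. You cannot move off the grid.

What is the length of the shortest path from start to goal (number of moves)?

BFS from (row=1, col=7) until reaching (row=2, col=6):
  Distance 0: (row=1, col=7)
  Distance 1: (row=0, col=7), (row=1, col=6), (row=1, col=8), (row=2, col=7)
  Distance 2: (row=0, col=6), (row=0, col=8), (row=1, col=5), (row=2, col=6), (row=2, col=8)  <- goal reached here
One shortest path (2 moves): (row=1, col=7) -> (row=1, col=6) -> (row=2, col=6)

Answer: Shortest path length: 2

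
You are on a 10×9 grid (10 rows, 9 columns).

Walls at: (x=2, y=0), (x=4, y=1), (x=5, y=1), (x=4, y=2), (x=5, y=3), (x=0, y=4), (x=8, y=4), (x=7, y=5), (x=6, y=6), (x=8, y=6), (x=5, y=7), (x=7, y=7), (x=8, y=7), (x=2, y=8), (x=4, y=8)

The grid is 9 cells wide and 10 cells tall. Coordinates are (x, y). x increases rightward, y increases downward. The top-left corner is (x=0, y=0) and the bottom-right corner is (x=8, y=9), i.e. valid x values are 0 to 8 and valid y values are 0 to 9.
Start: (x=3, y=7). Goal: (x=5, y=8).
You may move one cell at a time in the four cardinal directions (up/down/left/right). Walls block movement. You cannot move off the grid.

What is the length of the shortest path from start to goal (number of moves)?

BFS from (x=3, y=7) until reaching (x=5, y=8):
  Distance 0: (x=3, y=7)
  Distance 1: (x=3, y=6), (x=2, y=7), (x=4, y=7), (x=3, y=8)
  Distance 2: (x=3, y=5), (x=2, y=6), (x=4, y=6), (x=1, y=7), (x=3, y=9)
  Distance 3: (x=3, y=4), (x=2, y=5), (x=4, y=5), (x=1, y=6), (x=5, y=6), (x=0, y=7), (x=1, y=8), (x=2, y=9), (x=4, y=9)
  Distance 4: (x=3, y=3), (x=2, y=4), (x=4, y=4), (x=1, y=5), (x=5, y=5), (x=0, y=6), (x=0, y=8), (x=1, y=9), (x=5, y=9)
  Distance 5: (x=3, y=2), (x=2, y=3), (x=4, y=3), (x=1, y=4), (x=5, y=4), (x=0, y=5), (x=6, y=5), (x=5, y=8), (x=0, y=9), (x=6, y=9)  <- goal reached here
One shortest path (5 moves): (x=3, y=7) -> (x=3, y=8) -> (x=3, y=9) -> (x=4, y=9) -> (x=5, y=9) -> (x=5, y=8)

Answer: Shortest path length: 5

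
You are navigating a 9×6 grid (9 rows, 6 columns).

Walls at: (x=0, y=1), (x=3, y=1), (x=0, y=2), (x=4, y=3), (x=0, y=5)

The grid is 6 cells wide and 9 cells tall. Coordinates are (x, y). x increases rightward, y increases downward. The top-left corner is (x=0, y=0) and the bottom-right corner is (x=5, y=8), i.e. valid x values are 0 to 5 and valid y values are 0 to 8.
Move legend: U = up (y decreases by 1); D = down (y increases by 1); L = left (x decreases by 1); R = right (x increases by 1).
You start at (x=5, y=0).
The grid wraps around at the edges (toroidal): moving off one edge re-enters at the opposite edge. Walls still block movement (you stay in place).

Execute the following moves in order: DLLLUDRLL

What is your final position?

Start: (x=5, y=0)
  D (down): (x=5, y=0) -> (x=5, y=1)
  L (left): (x=5, y=1) -> (x=4, y=1)
  L (left): blocked, stay at (x=4, y=1)
  L (left): blocked, stay at (x=4, y=1)
  U (up): (x=4, y=1) -> (x=4, y=0)
  D (down): (x=4, y=0) -> (x=4, y=1)
  R (right): (x=4, y=1) -> (x=5, y=1)
  L (left): (x=5, y=1) -> (x=4, y=1)
  L (left): blocked, stay at (x=4, y=1)
Final: (x=4, y=1)

Answer: Final position: (x=4, y=1)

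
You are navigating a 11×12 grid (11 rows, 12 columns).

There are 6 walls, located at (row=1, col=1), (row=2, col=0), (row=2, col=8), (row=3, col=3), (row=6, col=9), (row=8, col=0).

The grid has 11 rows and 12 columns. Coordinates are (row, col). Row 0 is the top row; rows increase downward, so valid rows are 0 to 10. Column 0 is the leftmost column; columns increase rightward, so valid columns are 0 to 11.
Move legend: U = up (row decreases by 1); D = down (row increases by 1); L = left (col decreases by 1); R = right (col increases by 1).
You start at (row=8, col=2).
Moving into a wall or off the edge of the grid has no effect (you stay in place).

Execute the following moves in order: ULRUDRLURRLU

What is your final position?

Answer: Final position: (row=5, col=3)

Derivation:
Start: (row=8, col=2)
  U (up): (row=8, col=2) -> (row=7, col=2)
  L (left): (row=7, col=2) -> (row=7, col=1)
  R (right): (row=7, col=1) -> (row=7, col=2)
  U (up): (row=7, col=2) -> (row=6, col=2)
  D (down): (row=6, col=2) -> (row=7, col=2)
  R (right): (row=7, col=2) -> (row=7, col=3)
  L (left): (row=7, col=3) -> (row=7, col=2)
  U (up): (row=7, col=2) -> (row=6, col=2)
  R (right): (row=6, col=2) -> (row=6, col=3)
  R (right): (row=6, col=3) -> (row=6, col=4)
  L (left): (row=6, col=4) -> (row=6, col=3)
  U (up): (row=6, col=3) -> (row=5, col=3)
Final: (row=5, col=3)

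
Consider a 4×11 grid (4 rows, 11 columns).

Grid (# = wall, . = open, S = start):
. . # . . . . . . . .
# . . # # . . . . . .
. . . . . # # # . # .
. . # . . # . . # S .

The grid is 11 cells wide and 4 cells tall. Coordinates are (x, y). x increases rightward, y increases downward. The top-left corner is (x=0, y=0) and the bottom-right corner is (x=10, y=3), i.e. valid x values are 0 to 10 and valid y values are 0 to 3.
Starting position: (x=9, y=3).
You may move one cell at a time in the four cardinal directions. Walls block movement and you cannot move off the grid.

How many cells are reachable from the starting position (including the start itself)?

Answer: Reachable cells: 18

Derivation:
BFS flood-fill from (x=9, y=3):
  Distance 0: (x=9, y=3)
  Distance 1: (x=10, y=3)
  Distance 2: (x=10, y=2)
  Distance 3: (x=10, y=1)
  Distance 4: (x=10, y=0), (x=9, y=1)
  Distance 5: (x=9, y=0), (x=8, y=1)
  Distance 6: (x=8, y=0), (x=7, y=1), (x=8, y=2)
  Distance 7: (x=7, y=0), (x=6, y=1)
  Distance 8: (x=6, y=0), (x=5, y=1)
  Distance 9: (x=5, y=0)
  Distance 10: (x=4, y=0)
  Distance 11: (x=3, y=0)
Total reachable: 18 (grid has 33 open cells total)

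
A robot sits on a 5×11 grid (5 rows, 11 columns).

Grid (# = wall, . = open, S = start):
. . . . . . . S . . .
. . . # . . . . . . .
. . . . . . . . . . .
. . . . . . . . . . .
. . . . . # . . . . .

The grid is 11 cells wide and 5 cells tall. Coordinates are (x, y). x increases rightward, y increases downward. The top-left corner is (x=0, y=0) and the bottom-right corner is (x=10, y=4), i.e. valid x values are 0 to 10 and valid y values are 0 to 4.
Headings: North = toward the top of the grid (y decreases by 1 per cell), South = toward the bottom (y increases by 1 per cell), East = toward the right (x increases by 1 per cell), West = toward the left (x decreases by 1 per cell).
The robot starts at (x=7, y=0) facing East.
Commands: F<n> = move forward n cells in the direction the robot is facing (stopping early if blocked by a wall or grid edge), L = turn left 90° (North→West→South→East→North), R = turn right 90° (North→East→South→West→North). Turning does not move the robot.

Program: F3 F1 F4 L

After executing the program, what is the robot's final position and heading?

Answer: Final position: (x=10, y=0), facing North

Derivation:
Start: (x=7, y=0), facing East
  F3: move forward 3, now at (x=10, y=0)
  F1: move forward 0/1 (blocked), now at (x=10, y=0)
  F4: move forward 0/4 (blocked), now at (x=10, y=0)
  L: turn left, now facing North
Final: (x=10, y=0), facing North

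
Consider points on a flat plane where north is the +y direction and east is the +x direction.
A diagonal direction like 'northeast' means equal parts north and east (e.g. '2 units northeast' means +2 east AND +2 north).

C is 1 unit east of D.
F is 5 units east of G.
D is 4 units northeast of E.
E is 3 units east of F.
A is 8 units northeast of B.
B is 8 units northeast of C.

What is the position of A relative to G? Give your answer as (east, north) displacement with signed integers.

Place G at the origin (east=0, north=0).
  F is 5 units east of G: delta (east=+5, north=+0); F at (east=5, north=0).
  E is 3 units east of F: delta (east=+3, north=+0); E at (east=8, north=0).
  D is 4 units northeast of E: delta (east=+4, north=+4); D at (east=12, north=4).
  C is 1 unit east of D: delta (east=+1, north=+0); C at (east=13, north=4).
  B is 8 units northeast of C: delta (east=+8, north=+8); B at (east=21, north=12).
  A is 8 units northeast of B: delta (east=+8, north=+8); A at (east=29, north=20).
Therefore A relative to G: (east=29, north=20).

Answer: A is at (east=29, north=20) relative to G.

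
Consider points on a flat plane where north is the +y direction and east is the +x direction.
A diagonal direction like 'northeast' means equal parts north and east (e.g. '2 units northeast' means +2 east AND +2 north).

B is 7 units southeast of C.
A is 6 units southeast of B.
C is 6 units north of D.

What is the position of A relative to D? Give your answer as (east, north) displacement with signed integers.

Place D at the origin (east=0, north=0).
  C is 6 units north of D: delta (east=+0, north=+6); C at (east=0, north=6).
  B is 7 units southeast of C: delta (east=+7, north=-7); B at (east=7, north=-1).
  A is 6 units southeast of B: delta (east=+6, north=-6); A at (east=13, north=-7).
Therefore A relative to D: (east=13, north=-7).

Answer: A is at (east=13, north=-7) relative to D.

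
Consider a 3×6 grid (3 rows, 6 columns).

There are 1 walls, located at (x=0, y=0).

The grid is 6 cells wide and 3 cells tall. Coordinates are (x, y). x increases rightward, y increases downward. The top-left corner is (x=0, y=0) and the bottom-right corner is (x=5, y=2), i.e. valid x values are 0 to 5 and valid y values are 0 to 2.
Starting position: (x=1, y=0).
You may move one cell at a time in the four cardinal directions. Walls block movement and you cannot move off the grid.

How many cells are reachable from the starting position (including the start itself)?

Answer: Reachable cells: 17

Derivation:
BFS flood-fill from (x=1, y=0):
  Distance 0: (x=1, y=0)
  Distance 1: (x=2, y=0), (x=1, y=1)
  Distance 2: (x=3, y=0), (x=0, y=1), (x=2, y=1), (x=1, y=2)
  Distance 3: (x=4, y=0), (x=3, y=1), (x=0, y=2), (x=2, y=2)
  Distance 4: (x=5, y=0), (x=4, y=1), (x=3, y=2)
  Distance 5: (x=5, y=1), (x=4, y=2)
  Distance 6: (x=5, y=2)
Total reachable: 17 (grid has 17 open cells total)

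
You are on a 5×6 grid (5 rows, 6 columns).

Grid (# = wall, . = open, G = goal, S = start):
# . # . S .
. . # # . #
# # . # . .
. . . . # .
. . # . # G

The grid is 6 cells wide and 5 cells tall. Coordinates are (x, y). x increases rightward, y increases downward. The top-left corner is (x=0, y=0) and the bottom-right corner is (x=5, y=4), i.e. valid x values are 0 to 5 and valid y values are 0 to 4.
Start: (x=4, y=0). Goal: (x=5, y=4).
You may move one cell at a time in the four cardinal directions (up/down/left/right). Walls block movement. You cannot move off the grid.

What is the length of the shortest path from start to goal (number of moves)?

Answer: Shortest path length: 5

Derivation:
BFS from (x=4, y=0) until reaching (x=5, y=4):
  Distance 0: (x=4, y=0)
  Distance 1: (x=3, y=0), (x=5, y=0), (x=4, y=1)
  Distance 2: (x=4, y=2)
  Distance 3: (x=5, y=2)
  Distance 4: (x=5, y=3)
  Distance 5: (x=5, y=4)  <- goal reached here
One shortest path (5 moves): (x=4, y=0) -> (x=4, y=1) -> (x=4, y=2) -> (x=5, y=2) -> (x=5, y=3) -> (x=5, y=4)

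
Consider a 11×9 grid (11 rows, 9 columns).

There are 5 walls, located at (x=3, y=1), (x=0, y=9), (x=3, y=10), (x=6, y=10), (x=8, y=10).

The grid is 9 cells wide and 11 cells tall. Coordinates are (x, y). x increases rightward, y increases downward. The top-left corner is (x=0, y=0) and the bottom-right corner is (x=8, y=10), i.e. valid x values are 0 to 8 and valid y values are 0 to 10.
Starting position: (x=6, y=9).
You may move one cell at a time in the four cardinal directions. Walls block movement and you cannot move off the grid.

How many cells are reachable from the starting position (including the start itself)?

BFS flood-fill from (x=6, y=9):
  Distance 0: (x=6, y=9)
  Distance 1: (x=6, y=8), (x=5, y=9), (x=7, y=9)
  Distance 2: (x=6, y=7), (x=5, y=8), (x=7, y=8), (x=4, y=9), (x=8, y=9), (x=5, y=10), (x=7, y=10)
  Distance 3: (x=6, y=6), (x=5, y=7), (x=7, y=7), (x=4, y=8), (x=8, y=8), (x=3, y=9), (x=4, y=10)
  Distance 4: (x=6, y=5), (x=5, y=6), (x=7, y=6), (x=4, y=7), (x=8, y=7), (x=3, y=8), (x=2, y=9)
  Distance 5: (x=6, y=4), (x=5, y=5), (x=7, y=5), (x=4, y=6), (x=8, y=6), (x=3, y=7), (x=2, y=8), (x=1, y=9), (x=2, y=10)
  Distance 6: (x=6, y=3), (x=5, y=4), (x=7, y=4), (x=4, y=5), (x=8, y=5), (x=3, y=6), (x=2, y=7), (x=1, y=8), (x=1, y=10)
  Distance 7: (x=6, y=2), (x=5, y=3), (x=7, y=3), (x=4, y=4), (x=8, y=4), (x=3, y=5), (x=2, y=6), (x=1, y=7), (x=0, y=8), (x=0, y=10)
  Distance 8: (x=6, y=1), (x=5, y=2), (x=7, y=2), (x=4, y=3), (x=8, y=3), (x=3, y=4), (x=2, y=5), (x=1, y=6), (x=0, y=7)
  Distance 9: (x=6, y=0), (x=5, y=1), (x=7, y=1), (x=4, y=2), (x=8, y=2), (x=3, y=3), (x=2, y=4), (x=1, y=5), (x=0, y=6)
  Distance 10: (x=5, y=0), (x=7, y=0), (x=4, y=1), (x=8, y=1), (x=3, y=2), (x=2, y=3), (x=1, y=4), (x=0, y=5)
  Distance 11: (x=4, y=0), (x=8, y=0), (x=2, y=2), (x=1, y=3), (x=0, y=4)
  Distance 12: (x=3, y=0), (x=2, y=1), (x=1, y=2), (x=0, y=3)
  Distance 13: (x=2, y=0), (x=1, y=1), (x=0, y=2)
  Distance 14: (x=1, y=0), (x=0, y=1)
  Distance 15: (x=0, y=0)
Total reachable: 94 (grid has 94 open cells total)

Answer: Reachable cells: 94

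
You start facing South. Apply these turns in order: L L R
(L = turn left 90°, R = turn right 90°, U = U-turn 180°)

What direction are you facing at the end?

Start: South
  L (left (90° counter-clockwise)) -> East
  L (left (90° counter-clockwise)) -> North
  R (right (90° clockwise)) -> East
Final: East

Answer: Final heading: East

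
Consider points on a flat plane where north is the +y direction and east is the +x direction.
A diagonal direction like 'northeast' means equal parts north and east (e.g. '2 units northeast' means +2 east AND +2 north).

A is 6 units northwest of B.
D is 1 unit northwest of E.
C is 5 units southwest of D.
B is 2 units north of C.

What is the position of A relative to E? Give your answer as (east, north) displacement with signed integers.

Answer: A is at (east=-12, north=4) relative to E.

Derivation:
Place E at the origin (east=0, north=0).
  D is 1 unit northwest of E: delta (east=-1, north=+1); D at (east=-1, north=1).
  C is 5 units southwest of D: delta (east=-5, north=-5); C at (east=-6, north=-4).
  B is 2 units north of C: delta (east=+0, north=+2); B at (east=-6, north=-2).
  A is 6 units northwest of B: delta (east=-6, north=+6); A at (east=-12, north=4).
Therefore A relative to E: (east=-12, north=4).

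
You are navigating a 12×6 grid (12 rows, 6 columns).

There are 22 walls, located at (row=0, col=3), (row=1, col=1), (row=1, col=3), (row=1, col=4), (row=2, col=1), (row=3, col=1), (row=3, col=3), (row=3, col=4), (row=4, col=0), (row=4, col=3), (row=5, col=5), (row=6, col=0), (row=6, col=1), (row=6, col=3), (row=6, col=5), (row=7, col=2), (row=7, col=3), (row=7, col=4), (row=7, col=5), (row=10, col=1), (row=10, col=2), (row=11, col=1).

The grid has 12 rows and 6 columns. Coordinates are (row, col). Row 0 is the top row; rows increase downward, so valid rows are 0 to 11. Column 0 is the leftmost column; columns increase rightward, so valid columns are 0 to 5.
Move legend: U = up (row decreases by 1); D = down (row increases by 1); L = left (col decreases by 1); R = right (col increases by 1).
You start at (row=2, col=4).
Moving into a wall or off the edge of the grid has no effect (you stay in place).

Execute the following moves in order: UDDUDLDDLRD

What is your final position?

Start: (row=2, col=4)
  U (up): blocked, stay at (row=2, col=4)
  D (down): blocked, stay at (row=2, col=4)
  D (down): blocked, stay at (row=2, col=4)
  U (up): blocked, stay at (row=2, col=4)
  D (down): blocked, stay at (row=2, col=4)
  L (left): (row=2, col=4) -> (row=2, col=3)
  D (down): blocked, stay at (row=2, col=3)
  D (down): blocked, stay at (row=2, col=3)
  L (left): (row=2, col=3) -> (row=2, col=2)
  R (right): (row=2, col=2) -> (row=2, col=3)
  D (down): blocked, stay at (row=2, col=3)
Final: (row=2, col=3)

Answer: Final position: (row=2, col=3)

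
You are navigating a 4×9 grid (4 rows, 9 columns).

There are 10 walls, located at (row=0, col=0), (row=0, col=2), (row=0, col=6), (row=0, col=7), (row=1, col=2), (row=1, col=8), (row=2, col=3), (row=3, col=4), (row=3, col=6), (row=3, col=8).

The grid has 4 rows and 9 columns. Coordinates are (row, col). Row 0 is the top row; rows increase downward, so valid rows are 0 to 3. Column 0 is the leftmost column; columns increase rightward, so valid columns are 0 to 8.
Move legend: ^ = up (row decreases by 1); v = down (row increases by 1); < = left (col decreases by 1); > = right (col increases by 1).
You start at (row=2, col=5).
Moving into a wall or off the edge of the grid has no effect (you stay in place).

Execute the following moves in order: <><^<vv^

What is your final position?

Answer: Final position: (row=0, col=3)

Derivation:
Start: (row=2, col=5)
  < (left): (row=2, col=5) -> (row=2, col=4)
  > (right): (row=2, col=4) -> (row=2, col=5)
  < (left): (row=2, col=5) -> (row=2, col=4)
  ^ (up): (row=2, col=4) -> (row=1, col=4)
  < (left): (row=1, col=4) -> (row=1, col=3)
  v (down): blocked, stay at (row=1, col=3)
  v (down): blocked, stay at (row=1, col=3)
  ^ (up): (row=1, col=3) -> (row=0, col=3)
Final: (row=0, col=3)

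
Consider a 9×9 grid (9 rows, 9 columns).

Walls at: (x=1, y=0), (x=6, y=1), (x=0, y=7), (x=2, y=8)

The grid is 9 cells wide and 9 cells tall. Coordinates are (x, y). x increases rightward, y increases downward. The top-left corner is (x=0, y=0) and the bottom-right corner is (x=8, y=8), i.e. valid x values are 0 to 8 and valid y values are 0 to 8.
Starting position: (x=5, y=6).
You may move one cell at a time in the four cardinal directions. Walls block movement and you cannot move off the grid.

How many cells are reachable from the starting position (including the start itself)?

BFS flood-fill from (x=5, y=6):
  Distance 0: (x=5, y=6)
  Distance 1: (x=5, y=5), (x=4, y=6), (x=6, y=6), (x=5, y=7)
  Distance 2: (x=5, y=4), (x=4, y=5), (x=6, y=5), (x=3, y=6), (x=7, y=6), (x=4, y=7), (x=6, y=7), (x=5, y=8)
  Distance 3: (x=5, y=3), (x=4, y=4), (x=6, y=4), (x=3, y=5), (x=7, y=5), (x=2, y=6), (x=8, y=6), (x=3, y=7), (x=7, y=7), (x=4, y=8), (x=6, y=8)
  Distance 4: (x=5, y=2), (x=4, y=3), (x=6, y=3), (x=3, y=4), (x=7, y=4), (x=2, y=5), (x=8, y=5), (x=1, y=6), (x=2, y=7), (x=8, y=7), (x=3, y=8), (x=7, y=8)
  Distance 5: (x=5, y=1), (x=4, y=2), (x=6, y=2), (x=3, y=3), (x=7, y=3), (x=2, y=4), (x=8, y=4), (x=1, y=5), (x=0, y=6), (x=1, y=7), (x=8, y=8)
  Distance 6: (x=5, y=0), (x=4, y=1), (x=3, y=2), (x=7, y=2), (x=2, y=3), (x=8, y=3), (x=1, y=4), (x=0, y=5), (x=1, y=8)
  Distance 7: (x=4, y=0), (x=6, y=0), (x=3, y=1), (x=7, y=1), (x=2, y=2), (x=8, y=2), (x=1, y=3), (x=0, y=4), (x=0, y=8)
  Distance 8: (x=3, y=0), (x=7, y=0), (x=2, y=1), (x=8, y=1), (x=1, y=2), (x=0, y=3)
  Distance 9: (x=2, y=0), (x=8, y=0), (x=1, y=1), (x=0, y=2)
  Distance 10: (x=0, y=1)
  Distance 11: (x=0, y=0)
Total reachable: 77 (grid has 77 open cells total)

Answer: Reachable cells: 77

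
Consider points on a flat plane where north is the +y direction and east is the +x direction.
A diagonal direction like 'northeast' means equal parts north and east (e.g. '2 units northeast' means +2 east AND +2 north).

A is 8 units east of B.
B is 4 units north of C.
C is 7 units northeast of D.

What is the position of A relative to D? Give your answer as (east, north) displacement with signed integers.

Place D at the origin (east=0, north=0).
  C is 7 units northeast of D: delta (east=+7, north=+7); C at (east=7, north=7).
  B is 4 units north of C: delta (east=+0, north=+4); B at (east=7, north=11).
  A is 8 units east of B: delta (east=+8, north=+0); A at (east=15, north=11).
Therefore A relative to D: (east=15, north=11).

Answer: A is at (east=15, north=11) relative to D.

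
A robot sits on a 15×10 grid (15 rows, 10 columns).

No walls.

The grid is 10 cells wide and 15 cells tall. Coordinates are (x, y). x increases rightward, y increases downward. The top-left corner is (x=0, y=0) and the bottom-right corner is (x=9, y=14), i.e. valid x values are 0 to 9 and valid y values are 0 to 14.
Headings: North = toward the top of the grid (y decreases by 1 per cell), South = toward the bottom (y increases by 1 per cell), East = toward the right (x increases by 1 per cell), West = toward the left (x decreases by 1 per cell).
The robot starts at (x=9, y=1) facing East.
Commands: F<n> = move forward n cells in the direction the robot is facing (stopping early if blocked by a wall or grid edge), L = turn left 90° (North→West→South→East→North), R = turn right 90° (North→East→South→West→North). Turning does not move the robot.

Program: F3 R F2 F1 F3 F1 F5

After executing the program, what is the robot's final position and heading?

Start: (x=9, y=1), facing East
  F3: move forward 0/3 (blocked), now at (x=9, y=1)
  R: turn right, now facing South
  F2: move forward 2, now at (x=9, y=3)
  F1: move forward 1, now at (x=9, y=4)
  F3: move forward 3, now at (x=9, y=7)
  F1: move forward 1, now at (x=9, y=8)
  F5: move forward 5, now at (x=9, y=13)
Final: (x=9, y=13), facing South

Answer: Final position: (x=9, y=13), facing South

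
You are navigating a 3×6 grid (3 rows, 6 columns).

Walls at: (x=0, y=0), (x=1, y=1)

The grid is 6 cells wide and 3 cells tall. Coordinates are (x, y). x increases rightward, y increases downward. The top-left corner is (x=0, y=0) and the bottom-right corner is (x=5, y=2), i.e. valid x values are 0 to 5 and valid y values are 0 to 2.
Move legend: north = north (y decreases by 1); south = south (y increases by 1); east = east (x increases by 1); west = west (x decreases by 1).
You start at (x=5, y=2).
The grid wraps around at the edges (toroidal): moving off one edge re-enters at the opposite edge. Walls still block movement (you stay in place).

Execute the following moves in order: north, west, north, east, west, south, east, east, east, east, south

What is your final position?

Start: (x=5, y=2)
  north (north): (x=5, y=2) -> (x=5, y=1)
  west (west): (x=5, y=1) -> (x=4, y=1)
  north (north): (x=4, y=1) -> (x=4, y=0)
  east (east): (x=4, y=0) -> (x=5, y=0)
  west (west): (x=5, y=0) -> (x=4, y=0)
  south (south): (x=4, y=0) -> (x=4, y=1)
  east (east): (x=4, y=1) -> (x=5, y=1)
  east (east): (x=5, y=1) -> (x=0, y=1)
  east (east): blocked, stay at (x=0, y=1)
  east (east): blocked, stay at (x=0, y=1)
  south (south): (x=0, y=1) -> (x=0, y=2)
Final: (x=0, y=2)

Answer: Final position: (x=0, y=2)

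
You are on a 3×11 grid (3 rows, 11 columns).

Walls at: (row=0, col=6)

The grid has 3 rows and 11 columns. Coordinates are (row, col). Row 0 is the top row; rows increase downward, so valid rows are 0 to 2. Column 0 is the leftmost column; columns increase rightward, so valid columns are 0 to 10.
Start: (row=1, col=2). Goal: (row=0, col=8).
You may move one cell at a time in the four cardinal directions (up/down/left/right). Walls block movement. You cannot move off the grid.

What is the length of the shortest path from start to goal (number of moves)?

BFS from (row=1, col=2) until reaching (row=0, col=8):
  Distance 0: (row=1, col=2)
  Distance 1: (row=0, col=2), (row=1, col=1), (row=1, col=3), (row=2, col=2)
  Distance 2: (row=0, col=1), (row=0, col=3), (row=1, col=0), (row=1, col=4), (row=2, col=1), (row=2, col=3)
  Distance 3: (row=0, col=0), (row=0, col=4), (row=1, col=5), (row=2, col=0), (row=2, col=4)
  Distance 4: (row=0, col=5), (row=1, col=6), (row=2, col=5)
  Distance 5: (row=1, col=7), (row=2, col=6)
  Distance 6: (row=0, col=7), (row=1, col=8), (row=2, col=7)
  Distance 7: (row=0, col=8), (row=1, col=9), (row=2, col=8)  <- goal reached here
One shortest path (7 moves): (row=1, col=2) -> (row=1, col=3) -> (row=1, col=4) -> (row=1, col=5) -> (row=1, col=6) -> (row=1, col=7) -> (row=1, col=8) -> (row=0, col=8)

Answer: Shortest path length: 7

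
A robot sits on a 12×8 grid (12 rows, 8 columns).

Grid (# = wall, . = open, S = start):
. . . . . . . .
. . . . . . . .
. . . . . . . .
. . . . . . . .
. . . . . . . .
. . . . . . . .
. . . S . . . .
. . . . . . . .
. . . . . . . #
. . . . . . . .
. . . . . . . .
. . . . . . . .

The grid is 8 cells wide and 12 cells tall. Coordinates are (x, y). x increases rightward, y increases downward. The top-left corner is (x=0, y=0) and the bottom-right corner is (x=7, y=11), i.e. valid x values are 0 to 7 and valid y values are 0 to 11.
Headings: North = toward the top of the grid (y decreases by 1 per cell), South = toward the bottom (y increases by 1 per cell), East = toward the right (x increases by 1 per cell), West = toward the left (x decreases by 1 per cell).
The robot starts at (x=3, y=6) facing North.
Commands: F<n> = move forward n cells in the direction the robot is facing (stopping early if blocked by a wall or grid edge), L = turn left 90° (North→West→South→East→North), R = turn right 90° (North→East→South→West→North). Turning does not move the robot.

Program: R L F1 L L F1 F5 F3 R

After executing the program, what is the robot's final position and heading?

Answer: Final position: (x=3, y=11), facing West

Derivation:
Start: (x=3, y=6), facing North
  R: turn right, now facing East
  L: turn left, now facing North
  F1: move forward 1, now at (x=3, y=5)
  L: turn left, now facing West
  L: turn left, now facing South
  F1: move forward 1, now at (x=3, y=6)
  F5: move forward 5, now at (x=3, y=11)
  F3: move forward 0/3 (blocked), now at (x=3, y=11)
  R: turn right, now facing West
Final: (x=3, y=11), facing West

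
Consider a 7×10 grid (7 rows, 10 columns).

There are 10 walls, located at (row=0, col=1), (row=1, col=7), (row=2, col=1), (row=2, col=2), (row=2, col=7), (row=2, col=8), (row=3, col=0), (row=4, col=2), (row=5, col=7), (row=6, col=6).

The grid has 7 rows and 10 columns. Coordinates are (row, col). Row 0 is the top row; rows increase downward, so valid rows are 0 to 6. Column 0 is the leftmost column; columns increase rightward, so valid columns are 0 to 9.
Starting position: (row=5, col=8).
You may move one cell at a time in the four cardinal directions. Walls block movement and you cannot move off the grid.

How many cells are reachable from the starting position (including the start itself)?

Answer: Reachable cells: 60

Derivation:
BFS flood-fill from (row=5, col=8):
  Distance 0: (row=5, col=8)
  Distance 1: (row=4, col=8), (row=5, col=9), (row=6, col=8)
  Distance 2: (row=3, col=8), (row=4, col=7), (row=4, col=9), (row=6, col=7), (row=6, col=9)
  Distance 3: (row=3, col=7), (row=3, col=9), (row=4, col=6)
  Distance 4: (row=2, col=9), (row=3, col=6), (row=4, col=5), (row=5, col=6)
  Distance 5: (row=1, col=9), (row=2, col=6), (row=3, col=5), (row=4, col=4), (row=5, col=5)
  Distance 6: (row=0, col=9), (row=1, col=6), (row=1, col=8), (row=2, col=5), (row=3, col=4), (row=4, col=3), (row=5, col=4), (row=6, col=5)
  Distance 7: (row=0, col=6), (row=0, col=8), (row=1, col=5), (row=2, col=4), (row=3, col=3), (row=5, col=3), (row=6, col=4)
  Distance 8: (row=0, col=5), (row=0, col=7), (row=1, col=4), (row=2, col=3), (row=3, col=2), (row=5, col=2), (row=6, col=3)
  Distance 9: (row=0, col=4), (row=1, col=3), (row=3, col=1), (row=5, col=1), (row=6, col=2)
  Distance 10: (row=0, col=3), (row=1, col=2), (row=4, col=1), (row=5, col=0), (row=6, col=1)
  Distance 11: (row=0, col=2), (row=1, col=1), (row=4, col=0), (row=6, col=0)
  Distance 12: (row=1, col=0)
  Distance 13: (row=0, col=0), (row=2, col=0)
Total reachable: 60 (grid has 60 open cells total)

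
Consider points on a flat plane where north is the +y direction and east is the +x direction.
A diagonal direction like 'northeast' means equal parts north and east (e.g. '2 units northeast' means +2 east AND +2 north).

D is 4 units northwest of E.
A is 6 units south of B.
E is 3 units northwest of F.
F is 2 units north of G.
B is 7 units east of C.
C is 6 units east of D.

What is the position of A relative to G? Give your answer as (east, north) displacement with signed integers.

Answer: A is at (east=6, north=3) relative to G.

Derivation:
Place G at the origin (east=0, north=0).
  F is 2 units north of G: delta (east=+0, north=+2); F at (east=0, north=2).
  E is 3 units northwest of F: delta (east=-3, north=+3); E at (east=-3, north=5).
  D is 4 units northwest of E: delta (east=-4, north=+4); D at (east=-7, north=9).
  C is 6 units east of D: delta (east=+6, north=+0); C at (east=-1, north=9).
  B is 7 units east of C: delta (east=+7, north=+0); B at (east=6, north=9).
  A is 6 units south of B: delta (east=+0, north=-6); A at (east=6, north=3).
Therefore A relative to G: (east=6, north=3).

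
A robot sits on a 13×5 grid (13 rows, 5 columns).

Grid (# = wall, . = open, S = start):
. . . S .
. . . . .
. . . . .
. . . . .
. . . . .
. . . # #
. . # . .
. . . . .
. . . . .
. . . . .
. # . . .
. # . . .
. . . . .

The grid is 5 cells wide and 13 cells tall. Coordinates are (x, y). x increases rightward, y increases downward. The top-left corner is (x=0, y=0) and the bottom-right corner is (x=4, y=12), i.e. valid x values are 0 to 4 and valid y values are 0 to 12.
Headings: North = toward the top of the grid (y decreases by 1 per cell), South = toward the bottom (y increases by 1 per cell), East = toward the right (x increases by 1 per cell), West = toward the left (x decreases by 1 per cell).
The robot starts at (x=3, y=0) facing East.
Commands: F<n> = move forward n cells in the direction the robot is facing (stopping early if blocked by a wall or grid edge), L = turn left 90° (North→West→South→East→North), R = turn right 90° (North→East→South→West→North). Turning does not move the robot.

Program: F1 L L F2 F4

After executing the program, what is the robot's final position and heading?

Start: (x=3, y=0), facing East
  F1: move forward 1, now at (x=4, y=0)
  L: turn left, now facing North
  L: turn left, now facing West
  F2: move forward 2, now at (x=2, y=0)
  F4: move forward 2/4 (blocked), now at (x=0, y=0)
Final: (x=0, y=0), facing West

Answer: Final position: (x=0, y=0), facing West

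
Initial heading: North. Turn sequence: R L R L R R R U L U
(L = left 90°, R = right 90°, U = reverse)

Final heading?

Answer: Final heading: South

Derivation:
Start: North
  R (right (90° clockwise)) -> East
  L (left (90° counter-clockwise)) -> North
  R (right (90° clockwise)) -> East
  L (left (90° counter-clockwise)) -> North
  R (right (90° clockwise)) -> East
  R (right (90° clockwise)) -> South
  R (right (90° clockwise)) -> West
  U (U-turn (180°)) -> East
  L (left (90° counter-clockwise)) -> North
  U (U-turn (180°)) -> South
Final: South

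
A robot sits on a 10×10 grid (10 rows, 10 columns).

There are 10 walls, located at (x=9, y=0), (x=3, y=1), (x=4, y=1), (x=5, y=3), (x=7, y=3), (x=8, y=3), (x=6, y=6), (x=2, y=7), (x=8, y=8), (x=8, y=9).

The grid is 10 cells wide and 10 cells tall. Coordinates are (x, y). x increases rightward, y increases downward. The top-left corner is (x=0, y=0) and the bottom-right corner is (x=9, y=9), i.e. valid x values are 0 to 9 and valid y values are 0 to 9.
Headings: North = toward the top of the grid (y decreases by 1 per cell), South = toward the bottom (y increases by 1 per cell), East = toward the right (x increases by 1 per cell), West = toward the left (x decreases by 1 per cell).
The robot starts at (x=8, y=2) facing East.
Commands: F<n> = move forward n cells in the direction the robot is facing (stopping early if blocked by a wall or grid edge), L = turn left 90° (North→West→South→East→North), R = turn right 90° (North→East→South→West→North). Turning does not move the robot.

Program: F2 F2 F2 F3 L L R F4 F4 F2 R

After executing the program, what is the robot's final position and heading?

Start: (x=8, y=2), facing East
  F2: move forward 1/2 (blocked), now at (x=9, y=2)
  F2: move forward 0/2 (blocked), now at (x=9, y=2)
  F2: move forward 0/2 (blocked), now at (x=9, y=2)
  F3: move forward 0/3 (blocked), now at (x=9, y=2)
  L: turn left, now facing North
  L: turn left, now facing West
  R: turn right, now facing North
  F4: move forward 1/4 (blocked), now at (x=9, y=1)
  F4: move forward 0/4 (blocked), now at (x=9, y=1)
  F2: move forward 0/2 (blocked), now at (x=9, y=1)
  R: turn right, now facing East
Final: (x=9, y=1), facing East

Answer: Final position: (x=9, y=1), facing East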